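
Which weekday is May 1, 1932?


Target: May 1, 1932
Anchor: Jan 1, 1932. With p = 1932 - 1 = 1931: (p + p//4 - p//100 + p//400) mod 7 = (1931 + 482 - 19 + 4) mod 7 = 2398 mod 7 = 4 -> Friday (Mon=0 ... Sun=6)
Days before May (Jan-Apr): 121 days
Weekday index = (4 + 121) mod 7 = 6

Sunday


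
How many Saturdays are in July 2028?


July 2028 has 31 days
Anchor: Jan 1, 2028. With p = 2028 - 1 = 2027: (p + p//4 - p//100 + p//400) mod 7 = (2027 + 506 - 20 + 5) mod 7 = 2518 mod 7 = 5 -> Saturday (Mon=0 ... Sun=6)
Days before July (Jan-Jun): 182; July 1 index = (5 + 182) mod 7 = 5 -> Saturday
First Saturday is July 1
Saturdays: 1, 8, 15, 22, 29

5 Saturdays


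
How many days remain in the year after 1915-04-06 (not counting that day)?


Day of year: 96 of 365
Remaining = 365 - 96

269 days


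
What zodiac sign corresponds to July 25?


Date: July 25
Conventional tropical zodiac dates: Leo from July 23 onward; Virgo starts August 23
July 25 falls within the Leo range

Leo


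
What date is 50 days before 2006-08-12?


Start: 2006-08-12, subtract 50 days
Back 12 days from August 12 reaches July 31, 2006 -> 38 left
July 2006 has 31 days -> back to June 30, 2006 -> 7 left
June 2006: 30 - 7 = 23 -> lands on June 23

Result: 2006-06-23


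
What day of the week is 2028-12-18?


Date: December 18, 2028
Anchor: Jan 1, 2028. With p = 2028 - 1 = 2027: (p + p//4 - p//100 + p//400) mod 7 = (2027 + 506 - 20 + 5) mod 7 = 2518 mod 7 = 5 -> Saturday (Mon=0 ... Sun=6)
Days before December (Jan-Nov): 335; offset = 335 + 18 - 1 = 352
Weekday index = (5 + 352) mod 7 = 0

Day of the week: Monday


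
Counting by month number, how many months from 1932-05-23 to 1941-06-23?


From May 1932 to June 1941
9 years * 12 = 108 months, plus 1 month = 109

109 months


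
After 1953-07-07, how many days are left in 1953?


Day of year: 188 of 365
Remaining = 365 - 188

177 days


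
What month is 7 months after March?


March is month 3
3 + 7 = 10

October


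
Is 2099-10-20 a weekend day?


Anchor: Jan 1, 2099. With p = 2099 - 1 = 2098: (p + p//4 - p//100 + p//400) mod 7 = (2098 + 524 - 20 + 5) mod 7 = 2607 mod 7 = 3 -> Thursday (Mon=0 ... Sun=6)
Day of year: 293; offset = 292
Weekday index = (3 + 292) mod 7 = 1 -> Tuesday
Weekend days: Saturday, Sunday

No


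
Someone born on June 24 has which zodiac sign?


Date: June 24
Conventional tropical zodiac dates: Cancer from June 21 onward; Leo starts July 23
June 24 falls within the Cancer range

Cancer


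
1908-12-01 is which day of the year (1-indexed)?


Date: December 1, 1908
Days in months 1 through 11: 335
Plus 1 days in December

Day of year: 336


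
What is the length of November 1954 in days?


November 1954

30 days


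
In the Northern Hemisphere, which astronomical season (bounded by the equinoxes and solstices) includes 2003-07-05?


Date: July 5
Astronomical Summer (approx.; exact equinox/solstice day varies by year): June 21 to September 21
July 5 falls within the Summer window

Summer


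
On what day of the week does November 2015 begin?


Target: November 1, 2015
Anchor: Jan 1, 2015. With p = 2015 - 1 = 2014: (p + p//4 - p//100 + p//400) mod 7 = (2014 + 503 - 20 + 5) mod 7 = 2502 mod 7 = 3 -> Thursday (Mon=0 ... Sun=6)
Days before November (Jan-Oct): 304 days
Weekday index = (3 + 304) mod 7 = 6

Sunday


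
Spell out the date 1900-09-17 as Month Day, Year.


ISO 1900-09-17 parses as year=1900, month=09, day=17
Month 9 -> September

September 17, 1900


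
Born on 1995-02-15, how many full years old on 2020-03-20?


Birth: 1995-02-15
Reference: 2020-03-20
Year difference: 2020 - 1995 = 25

25 years old


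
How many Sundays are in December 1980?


December 1980 has 31 days
Anchor: Jan 1, 1980. With p = 1980 - 1 = 1979: (p + p//4 - p//100 + p//400) mod 7 = (1979 + 494 - 19 + 4) mod 7 = 2458 mod 7 = 1 -> Tuesday (Mon=0 ... Sun=6)
Days before December (Jan-Nov): 335; December 1 index = (1 + 335) mod 7 = 0 -> Monday
First Sunday is December 7
Sundays: 7, 14, 21, 28

4 Sundays


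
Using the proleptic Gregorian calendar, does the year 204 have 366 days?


Gregorian leap year rule: divisible by 4, but not by 100, unless also by 400.
204 is divisible by 4 but not 100 -> leap year

Yes


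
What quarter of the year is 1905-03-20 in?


Month: March (month 3)
Q1: Jan-Mar, Q2: Apr-Jun, Q3: Jul-Sep, Q4: Oct-Dec

Q1


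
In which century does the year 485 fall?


Century = (year - 1) // 100 + 1
= (485 - 1) // 100 + 1
= 484 // 100 + 1
= 4 + 1

5th century


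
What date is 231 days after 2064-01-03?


Start: 2064-01-03, add 231 days
January 2064 has 31 days: 31 - 3 = 28 days to January 31 -> 203 left
February 2064 has 29 days -> 174 left
March 2064 has 31 days -> 143 left
April 2064 has 30 days -> 113 left
May 2064 has 31 days -> 82 left
June 2064 has 30 days -> 52 left
July 2064 has 31 days -> 21 left
August 2064: 21 <= 31 -> lands on August 21

Result: 2064-08-21


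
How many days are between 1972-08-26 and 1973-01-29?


From 1972-08-26 to 1973-01-29
1972-08-26: days before August = 31 + 29 + 31 + 30 + 31 + 30 + 31 = 213 (1972 is a leap year); day of year = 213 + 26 = 239
1973-01-29: day of year = 29
Rest of 1972: 366 - 239 = 127
Total = 127 + 29 = 156

156 days


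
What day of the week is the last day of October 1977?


October 1977 has 31 days
Anchor: Jan 1, 1977. With p = 1977 - 1 = 1976: (p + p//4 - p//100 + p//400) mod 7 = (1976 + 494 - 19 + 4) mod 7 = 2455 mod 7 = 5 -> Saturday (Mon=0 ... Sun=6)
Days before October (Jan-Sep): 273; October 1 index = (5 + 273) mod 7 = 5 -> Saturday
Last day offset: 31 - 1 = 30 days
Weekday index = (5 + 30) mod 7 = 0

Monday, October 31


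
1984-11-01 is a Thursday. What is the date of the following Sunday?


Current: Thursday
Target: Sunday
Days ahead: 3

Next Sunday: 1984-11-04


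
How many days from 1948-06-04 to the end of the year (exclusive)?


Day of year: 156 of 366
Remaining = 366 - 156

210 days


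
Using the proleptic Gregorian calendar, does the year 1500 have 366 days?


Gregorian leap year rule: divisible by 4, but not by 100, unless also by 400.
1500 is divisible by 100 but not 400 -> not a leap year

No


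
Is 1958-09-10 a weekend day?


Anchor: Jan 1, 1958. With p = 1958 - 1 = 1957: (p + p//4 - p//100 + p//400) mod 7 = (1957 + 489 - 19 + 4) mod 7 = 2431 mod 7 = 2 -> Wednesday (Mon=0 ... Sun=6)
Day of year: 253; offset = 252
Weekday index = (2 + 252) mod 7 = 2 -> Wednesday
Weekend days: Saturday, Sunday

No


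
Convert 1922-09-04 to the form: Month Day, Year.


ISO 1922-09-04 parses as year=1922, month=09, day=04
Month 9 -> September

September 4, 1922


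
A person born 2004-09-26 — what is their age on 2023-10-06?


Birth: 2004-09-26
Reference: 2023-10-06
Year difference: 2023 - 2004 = 19

19 years old


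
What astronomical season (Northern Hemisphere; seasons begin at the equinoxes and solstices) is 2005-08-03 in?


Date: August 3
Astronomical Summer (approx.; exact equinox/solstice day varies by year): June 21 to September 21
August 3 falls within the Summer window

Summer


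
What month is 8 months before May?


May is month 5
5 - 8 = -3; wrap: -3 + 12 = 9

September


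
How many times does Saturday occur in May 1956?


May 1956 has 31 days
Anchor: Jan 1, 1956. With p = 1956 - 1 = 1955: (p + p//4 - p//100 + p//400) mod 7 = (1955 + 488 - 19 + 4) mod 7 = 2428 mod 7 = 6 -> Sunday (Mon=0 ... Sun=6)
Days before May (Jan-Apr): 121; May 1 index = (6 + 121) mod 7 = 1 -> Tuesday
First Saturday is May 5
Saturdays: 5, 12, 19, 26

4 Saturdays


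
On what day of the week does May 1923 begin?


Target: May 1, 1923
Anchor: Jan 1, 1923. With p = 1923 - 1 = 1922: (p + p//4 - p//100 + p//400) mod 7 = (1922 + 480 - 19 + 4) mod 7 = 2387 mod 7 = 0 -> Monday (Mon=0 ... Sun=6)
Days before May (Jan-Apr): 120 days
Weekday index = (0 + 120) mod 7 = 1

Tuesday


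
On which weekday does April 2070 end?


April 2070 has 30 days
Anchor: Jan 1, 2070. With p = 2070 - 1 = 2069: (p + p//4 - p//100 + p//400) mod 7 = (2069 + 517 - 20 + 5) mod 7 = 2571 mod 7 = 2 -> Wednesday (Mon=0 ... Sun=6)
Days before April (Jan-Mar): 90; April 1 index = (2 + 90) mod 7 = 1 -> Tuesday
Last day offset: 30 - 1 = 29 days
Weekday index = (1 + 29) mod 7 = 2

Wednesday, April 30


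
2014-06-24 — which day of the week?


Date: June 24, 2014
Anchor: Jan 1, 2014. With p = 2014 - 1 = 2013: (p + p//4 - p//100 + p//400) mod 7 = (2013 + 503 - 20 + 5) mod 7 = 2501 mod 7 = 2 -> Wednesday (Mon=0 ... Sun=6)
Days before June (Jan-May): 151; offset = 151 + 24 - 1 = 174
Weekday index = (2 + 174) mod 7 = 1

Day of the week: Tuesday


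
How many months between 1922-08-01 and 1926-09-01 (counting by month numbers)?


From August 1922 to September 1926
4 years * 12 = 48 months, plus 1 month = 49

49 months


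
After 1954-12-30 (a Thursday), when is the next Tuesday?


Current: Thursday
Target: Tuesday
Days ahead: 5

Next Tuesday: 1955-01-04


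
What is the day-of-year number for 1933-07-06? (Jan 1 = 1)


Date: July 6, 1933
Days in months 1 through 6: 181
Plus 6 days in July

Day of year: 187


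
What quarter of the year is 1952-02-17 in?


Month: February (month 2)
Q1: Jan-Mar, Q2: Apr-Jun, Q3: Jul-Sep, Q4: Oct-Dec

Q1


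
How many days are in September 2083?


September 2083

30 days


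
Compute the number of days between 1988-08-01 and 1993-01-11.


From 1988-08-01 to 1993-01-11
1988-08-01: days before August = 31 + 29 + 31 + 30 + 31 + 30 + 31 = 213 (1988 is a leap year); day of year = 213 + 1 = 214
1993-01-11: day of year = 11
Rest of 1988: 366 - 214 = 152
Full years 1989 (365), 1990 (365), 1991 (365), 1992 (366): 1461
Total = 152 + 1461 + 11 = 1624

1624 days


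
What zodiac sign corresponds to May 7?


Date: May 7
Conventional tropical zodiac dates: Taurus from April 20 onward; Gemini starts May 21
May 7 falls within the Taurus range

Taurus


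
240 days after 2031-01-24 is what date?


Start: 2031-01-24, add 240 days
January 2031 has 31 days: 31 - 24 = 7 days to January 31 -> 233 left
February 2031 has 28 days -> 205 left
March 2031 has 31 days -> 174 left
April 2031 has 30 days -> 144 left
May 2031 has 31 days -> 113 left
June 2031 has 30 days -> 83 left
July 2031 has 31 days -> 52 left
August 2031 has 31 days -> 21 left
September 2031: 21 <= 30 -> lands on September 21

Result: 2031-09-21


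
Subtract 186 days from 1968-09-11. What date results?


Start: 1968-09-11, subtract 186 days
Back 11 days from September 11 reaches August 31, 1968 -> 175 left
August 1968 has 31 days -> back to July 31, 1968 -> 144 left
July 1968 has 31 days -> back to June 30, 1968 -> 113 left
June 1968 has 30 days -> back to May 31, 1968 -> 83 left
May 1968 has 31 days -> back to April 30, 1968 -> 52 left
April 1968 has 30 days -> back to March 31, 1968 -> 22 left
March 1968: 31 - 22 = 9 -> lands on March 9

Result: 1968-03-09


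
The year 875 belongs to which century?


Century = (year - 1) // 100 + 1
= (875 - 1) // 100 + 1
= 874 // 100 + 1
= 8 + 1

9th century


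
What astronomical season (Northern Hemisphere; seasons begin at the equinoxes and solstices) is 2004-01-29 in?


Date: January 29
Astronomical Winter (approx.; exact equinox/solstice day varies by year): December 21 to March 19
January 29 falls within the Winter window

Winter


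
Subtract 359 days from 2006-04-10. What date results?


Start: 2006-04-10, subtract 359 days
Back 10 days from April 10 reaches March 31, 2006 -> 349 left
March 2006 has 31 days -> back to February 28, 2006 -> 318 left
February 2006 has 28 days -> back to January 31, 2006 -> 290 left
January 2006 has 31 days -> back to December 31, 2005 -> 259 left
December 2005 has 31 days -> back to November 30, 2005 -> 228 left
November 2005 has 30 days -> back to October 31, 2005 -> 198 left
October 2005 has 31 days -> back to September 30, 2005 -> 167 left
September 2005 has 30 days -> back to August 31, 2005 -> 137 left
August 2005 has 31 days -> back to July 31, 2005 -> 106 left
July 2005 has 31 days -> back to June 30, 2005 -> 75 left
June 2005 has 30 days -> back to May 31, 2005 -> 45 left
May 2005 has 31 days -> back to April 30, 2005 -> 14 left
April 2005: 30 - 14 = 16 -> lands on April 16

Result: 2005-04-16


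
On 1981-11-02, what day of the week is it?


Date: November 2, 1981
Anchor: Jan 1, 1981. With p = 1981 - 1 = 1980: (p + p//4 - p//100 + p//400) mod 7 = (1980 + 495 - 19 + 4) mod 7 = 2460 mod 7 = 3 -> Thursday (Mon=0 ... Sun=6)
Days before November (Jan-Oct): 304; offset = 304 + 2 - 1 = 305
Weekday index = (3 + 305) mod 7 = 0

Day of the week: Monday


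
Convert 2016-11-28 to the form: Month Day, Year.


ISO 2016-11-28 parses as year=2016, month=11, day=28
Month 11 -> November

November 28, 2016


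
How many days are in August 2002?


August 2002

31 days


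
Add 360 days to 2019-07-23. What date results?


Start: 2019-07-23, add 360 days
July 2019 has 31 days: 31 - 23 = 8 days to July 31 -> 352 left
August 2019 has 31 days -> 321 left
September 2019 has 30 days -> 291 left
October 2019 has 31 days -> 260 left
November 2019 has 30 days -> 230 left
December 2019 has 31 days -> 199 left
January 2020 has 31 days -> 168 left
February 2020 has 29 days -> 139 left
March 2020 has 31 days -> 108 left
April 2020 has 30 days -> 78 left
May 2020 has 31 days -> 47 left
June 2020 has 30 days -> 17 left
July 2020: 17 <= 31 -> lands on July 17

Result: 2020-07-17


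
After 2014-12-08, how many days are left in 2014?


Day of year: 342 of 365
Remaining = 365 - 342

23 days


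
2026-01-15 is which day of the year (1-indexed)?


Date: January 15, 2026
No months before January
Plus 15 days in January

Day of year: 15


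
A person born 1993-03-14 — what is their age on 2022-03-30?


Birth: 1993-03-14
Reference: 2022-03-30
Year difference: 2022 - 1993 = 29

29 years old


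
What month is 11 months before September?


September is month 9
9 - 11 = -2; wrap: -2 + 12 = 10

October


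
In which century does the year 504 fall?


Century = (year - 1) // 100 + 1
= (504 - 1) // 100 + 1
= 503 // 100 + 1
= 5 + 1

6th century


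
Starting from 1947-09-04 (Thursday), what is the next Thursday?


Current: Thursday
Target: Thursday
Days ahead: 7

Next Thursday: 1947-09-11


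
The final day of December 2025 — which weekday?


December 2025 has 31 days
Anchor: Jan 1, 2025. With p = 2025 - 1 = 2024: (p + p//4 - p//100 + p//400) mod 7 = (2024 + 506 - 20 + 5) mod 7 = 2515 mod 7 = 2 -> Wednesday (Mon=0 ... Sun=6)
Days before December (Jan-Nov): 334; December 1 index = (2 + 334) mod 7 = 0 -> Monday
Last day offset: 31 - 1 = 30 days
Weekday index = (0 + 30) mod 7 = 2

Wednesday, December 31


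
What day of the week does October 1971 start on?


Target: October 1, 1971
Anchor: Jan 1, 1971. With p = 1971 - 1 = 1970: (p + p//4 - p//100 + p//400) mod 7 = (1970 + 492 - 19 + 4) mod 7 = 2447 mod 7 = 4 -> Friday (Mon=0 ... Sun=6)
Days before October (Jan-Sep): 273 days
Weekday index = (4 + 273) mod 7 = 4

Friday


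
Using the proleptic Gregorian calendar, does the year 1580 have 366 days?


Gregorian leap year rule: divisible by 4, but not by 100, unless also by 400.
1580 is divisible by 4 but not 100 -> leap year

Yes


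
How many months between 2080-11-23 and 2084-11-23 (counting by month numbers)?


From November 2080 to November 2084
4 years * 12 = 48 months = 48

48 months


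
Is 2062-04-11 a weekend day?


Anchor: Jan 1, 2062. With p = 2062 - 1 = 2061: (p + p//4 - p//100 + p//400) mod 7 = (2061 + 515 - 20 + 5) mod 7 = 2561 mod 7 = 6 -> Sunday (Mon=0 ... Sun=6)
Day of year: 101; offset = 100
Weekday index = (6 + 100) mod 7 = 1 -> Tuesday
Weekend days: Saturday, Sunday

No


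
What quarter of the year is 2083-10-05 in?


Month: October (month 10)
Q1: Jan-Mar, Q2: Apr-Jun, Q3: Jul-Sep, Q4: Oct-Dec

Q4


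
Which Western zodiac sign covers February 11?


Date: February 11
Conventional tropical zodiac dates: Aquarius from January 20 onward; Pisces starts February 19
February 11 falls within the Aquarius range

Aquarius


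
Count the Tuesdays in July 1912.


July 1912 has 31 days
Anchor: Jan 1, 1912. With p = 1912 - 1 = 1911: (p + p//4 - p//100 + p//400) mod 7 = (1911 + 477 - 19 + 4) mod 7 = 2373 mod 7 = 0 -> Monday (Mon=0 ... Sun=6)
Days before July (Jan-Jun): 182; July 1 index = (0 + 182) mod 7 = 0 -> Monday
First Tuesday is July 2
Tuesdays: 2, 9, 16, 23, 30

5 Tuesdays


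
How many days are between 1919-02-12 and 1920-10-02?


From 1919-02-12 to 1920-10-02
1919-02-12: days before February = 31; day of year = 31 + 12 = 43
1920-10-02: days before October = 31 + 29 + 31 + 30 + 31 + 30 + 31 + 31 + 30 = 274 (1920 is a leap year); day of year = 274 + 2 = 276
Rest of 1919: 365 - 43 = 322
Total = 322 + 276 = 598

598 days


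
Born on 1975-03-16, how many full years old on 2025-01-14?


Birth: 1975-03-16
Reference: 2025-01-14
Year difference: 2025 - 1975 = 50
Birthday not yet reached in 2025, subtract 1

49 years old


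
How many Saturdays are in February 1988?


February 1988 has 29 days
Anchor: Jan 1, 1988. With p = 1988 - 1 = 1987: (p + p//4 - p//100 + p//400) mod 7 = (1987 + 496 - 19 + 4) mod 7 = 2468 mod 7 = 4 -> Friday (Mon=0 ... Sun=6)
Days before February (Jan): 31; February 1 index = (4 + 31) mod 7 = 0 -> Monday
First Saturday is February 6
Saturdays: 6, 13, 20, 27

4 Saturdays


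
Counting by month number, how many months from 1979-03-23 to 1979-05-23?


From March 1979 to May 1979
0 years * 12 = 0 months, plus 2 months = 2

2 months


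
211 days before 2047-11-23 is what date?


Start: 2047-11-23, subtract 211 days
Back 23 days from November 23 reaches October 31, 2047 -> 188 left
October 2047 has 31 days -> back to September 30, 2047 -> 157 left
September 2047 has 30 days -> back to August 31, 2047 -> 127 left
August 2047 has 31 days -> back to July 31, 2047 -> 96 left
July 2047 has 31 days -> back to June 30, 2047 -> 65 left
June 2047 has 30 days -> back to May 31, 2047 -> 35 left
May 2047 has 31 days -> back to April 30, 2047 -> 4 left
April 2047: 30 - 4 = 26 -> lands on April 26

Result: 2047-04-26


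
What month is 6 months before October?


October is month 10
10 - 6 = 4

April


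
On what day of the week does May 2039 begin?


Target: May 1, 2039
Anchor: Jan 1, 2039. With p = 2039 - 1 = 2038: (p + p//4 - p//100 + p//400) mod 7 = (2038 + 509 - 20 + 5) mod 7 = 2532 mod 7 = 5 -> Saturday (Mon=0 ... Sun=6)
Days before May (Jan-Apr): 120 days
Weekday index = (5 + 120) mod 7 = 6

Sunday


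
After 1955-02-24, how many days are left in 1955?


Day of year: 55 of 365
Remaining = 365 - 55

310 days


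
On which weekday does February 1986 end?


February 1986 has 28 days
Anchor: Jan 1, 1986. With p = 1986 - 1 = 1985: (p + p//4 - p//100 + p//400) mod 7 = (1985 + 496 - 19 + 4) mod 7 = 2466 mod 7 = 2 -> Wednesday (Mon=0 ... Sun=6)
Days before February (Jan): 31; February 1 index = (2 + 31) mod 7 = 5 -> Saturday
Last day offset: 28 - 1 = 27 days
Weekday index = (5 + 27) mod 7 = 4

Friday, February 28


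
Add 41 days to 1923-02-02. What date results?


Start: 1923-02-02, add 41 days
February 1923 has 28 days: 28 - 2 = 26 days to February 28 -> 15 left
March 1923: 15 <= 31 -> lands on March 15

Result: 1923-03-15


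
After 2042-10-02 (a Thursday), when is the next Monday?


Current: Thursday
Target: Monday
Days ahead: 4

Next Monday: 2042-10-06


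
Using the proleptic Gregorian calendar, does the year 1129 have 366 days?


Gregorian leap year rule: divisible by 4, but not by 100, unless also by 400.
1129 is not divisible by 4 -> not a leap year

No


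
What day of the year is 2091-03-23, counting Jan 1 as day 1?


Date: March 23, 2091
Days in months 1 through 2: 59
Plus 23 days in March

Day of year: 82


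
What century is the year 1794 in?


Century = (year - 1) // 100 + 1
= (1794 - 1) // 100 + 1
= 1793 // 100 + 1
= 17 + 1

18th century


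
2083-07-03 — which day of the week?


Date: July 3, 2083
Anchor: Jan 1, 2083. With p = 2083 - 1 = 2082: (p + p//4 - p//100 + p//400) mod 7 = (2082 + 520 - 20 + 5) mod 7 = 2587 mod 7 = 4 -> Friday (Mon=0 ... Sun=6)
Days before July (Jan-Jun): 181; offset = 181 + 3 - 1 = 183
Weekday index = (4 + 183) mod 7 = 5

Day of the week: Saturday


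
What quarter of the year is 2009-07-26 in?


Month: July (month 7)
Q1: Jan-Mar, Q2: Apr-Jun, Q3: Jul-Sep, Q4: Oct-Dec

Q3


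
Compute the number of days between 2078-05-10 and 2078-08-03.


From 2078-05-10 to 2078-08-03
2078-05-10: days before May = 31 + 28 + 31 + 30 = 120 (2078 is not a leap year); day of year = 120 + 10 = 130
2078-08-03: days before August = 31 + 28 + 31 + 30 + 31 + 30 + 31 = 212 (2078 is not a leap year); day of year = 212 + 3 = 215
Same year: 215 - 130 = 85

85 days


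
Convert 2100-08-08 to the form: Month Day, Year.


ISO 2100-08-08 parses as year=2100, month=08, day=08
Month 8 -> August

August 8, 2100


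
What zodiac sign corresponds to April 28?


Date: April 28
Conventional tropical zodiac dates: Taurus from April 20 onward; Gemini starts May 21
April 28 falls within the Taurus range

Taurus


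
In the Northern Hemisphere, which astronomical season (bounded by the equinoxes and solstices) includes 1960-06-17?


Date: June 17
Astronomical Spring (approx.; exact equinox/solstice day varies by year): March 20 to June 20
June 17 falls within the Spring window

Spring


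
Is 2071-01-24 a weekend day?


Anchor: Jan 1, 2071. With p = 2071 - 1 = 2070: (p + p//4 - p//100 + p//400) mod 7 = (2070 + 517 - 20 + 5) mod 7 = 2572 mod 7 = 3 -> Thursday (Mon=0 ... Sun=6)
Day of year: 24; offset = 23
Weekday index = (3 + 23) mod 7 = 5 -> Saturday
Weekend days: Saturday, Sunday

Yes


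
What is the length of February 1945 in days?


February 1945 (leap year: no)

28 days


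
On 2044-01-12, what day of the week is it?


Date: January 12, 2044
Anchor: Jan 1, 2044. With p = 2044 - 1 = 2043: (p + p//4 - p//100 + p//400) mod 7 = (2043 + 510 - 20 + 5) mod 7 = 2538 mod 7 = 4 -> Friday (Mon=0 ... Sun=6)
Days into year = 12 - 1 = 11
Weekday index = (4 + 11) mod 7 = 1

Day of the week: Tuesday


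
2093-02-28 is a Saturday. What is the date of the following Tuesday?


Current: Saturday
Target: Tuesday
Days ahead: 3

Next Tuesday: 2093-03-03


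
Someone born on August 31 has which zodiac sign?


Date: August 31
Conventional tropical zodiac dates: Virgo from August 23 onward; Libra starts September 23
August 31 falls within the Virgo range

Virgo


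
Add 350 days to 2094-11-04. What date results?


Start: 2094-11-04, add 350 days
November 2094 has 30 days: 30 - 4 = 26 days to November 30 -> 324 left
December 2094 has 31 days -> 293 left
January 2095 has 31 days -> 262 left
February 2095 has 28 days -> 234 left
March 2095 has 31 days -> 203 left
April 2095 has 30 days -> 173 left
May 2095 has 31 days -> 142 left
June 2095 has 30 days -> 112 left
July 2095 has 31 days -> 81 left
August 2095 has 31 days -> 50 left
September 2095 has 30 days -> 20 left
October 2095: 20 <= 31 -> lands on October 20

Result: 2095-10-20


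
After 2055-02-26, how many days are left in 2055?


Day of year: 57 of 365
Remaining = 365 - 57

308 days


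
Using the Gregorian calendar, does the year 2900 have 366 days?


Gregorian leap year rule: divisible by 4, but not by 100, unless also by 400.
2900 is divisible by 100 but not 400 -> not a leap year

No


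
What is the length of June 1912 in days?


June 1912

30 days


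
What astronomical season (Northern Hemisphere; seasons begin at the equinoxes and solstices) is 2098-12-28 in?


Date: December 28
Astronomical Winter (approx.; exact equinox/solstice day varies by year): December 21 to March 19
December 28 falls within the Winter window

Winter


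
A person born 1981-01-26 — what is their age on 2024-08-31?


Birth: 1981-01-26
Reference: 2024-08-31
Year difference: 2024 - 1981 = 43

43 years old


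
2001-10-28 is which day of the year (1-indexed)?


Date: October 28, 2001
Days in months 1 through 9: 273
Plus 28 days in October

Day of year: 301


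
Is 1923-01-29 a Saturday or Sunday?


Anchor: Jan 1, 1923. With p = 1923 - 1 = 1922: (p + p//4 - p//100 + p//400) mod 7 = (1922 + 480 - 19 + 4) mod 7 = 2387 mod 7 = 0 -> Monday (Mon=0 ... Sun=6)
Day of year: 29; offset = 28
Weekday index = (0 + 28) mod 7 = 0 -> Monday
Weekend days: Saturday, Sunday

No


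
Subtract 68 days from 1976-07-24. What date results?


Start: 1976-07-24, subtract 68 days
Back 24 days from July 24 reaches June 30, 1976 -> 44 left
June 1976 has 30 days -> back to May 31, 1976 -> 14 left
May 1976: 31 - 14 = 17 -> lands on May 17

Result: 1976-05-17


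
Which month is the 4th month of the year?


Month 4 of 12

April


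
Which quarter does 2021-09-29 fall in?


Month: September (month 9)
Q1: Jan-Mar, Q2: Apr-Jun, Q3: Jul-Sep, Q4: Oct-Dec

Q3


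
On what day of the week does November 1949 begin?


Target: November 1, 1949
Anchor: Jan 1, 1949. With p = 1949 - 1 = 1948: (p + p//4 - p//100 + p//400) mod 7 = (1948 + 487 - 19 + 4) mod 7 = 2420 mod 7 = 5 -> Saturday (Mon=0 ... Sun=6)
Days before November (Jan-Oct): 304 days
Weekday index = (5 + 304) mod 7 = 1

Tuesday


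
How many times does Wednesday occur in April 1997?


April 1997 has 30 days
Anchor: Jan 1, 1997. With p = 1997 - 1 = 1996: (p + p//4 - p//100 + p//400) mod 7 = (1996 + 499 - 19 + 4) mod 7 = 2480 mod 7 = 2 -> Wednesday (Mon=0 ... Sun=6)
Days before April (Jan-Mar): 90; April 1 index = (2 + 90) mod 7 = 1 -> Tuesday
First Wednesday is April 2
Wednesdays: 2, 9, 16, 23, 30

5 Wednesdays


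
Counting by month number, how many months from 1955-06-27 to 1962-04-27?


From June 1955 to April 1962
7 years * 12 = 84 months, minus 2 months = 82

82 months


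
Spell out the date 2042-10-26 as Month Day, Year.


ISO 2042-10-26 parses as year=2042, month=10, day=26
Month 10 -> October

October 26, 2042


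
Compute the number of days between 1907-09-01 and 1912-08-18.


From 1907-09-01 to 1912-08-18
1907-09-01: days before September = 31 + 28 + 31 + 30 + 31 + 30 + 31 + 31 = 243 (1907 is not a leap year); day of year = 243 + 1 = 244
1912-08-18: days before August = 31 + 29 + 31 + 30 + 31 + 30 + 31 = 213 (1912 is a leap year); day of year = 213 + 18 = 231
Rest of 1907: 365 - 244 = 121
Full years 1908 (366), 1909 (365), 1910 (365), 1911 (365): 1461
Total = 121 + 1461 + 231 = 1813

1813 days


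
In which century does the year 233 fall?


Century = (year - 1) // 100 + 1
= (233 - 1) // 100 + 1
= 232 // 100 + 1
= 2 + 1

3rd century


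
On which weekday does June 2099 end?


June 2099 has 30 days
Anchor: Jan 1, 2099. With p = 2099 - 1 = 2098: (p + p//4 - p//100 + p//400) mod 7 = (2098 + 524 - 20 + 5) mod 7 = 2607 mod 7 = 3 -> Thursday (Mon=0 ... Sun=6)
Days before June (Jan-May): 151; June 1 index = (3 + 151) mod 7 = 0 -> Monday
Last day offset: 30 - 1 = 29 days
Weekday index = (0 + 29) mod 7 = 1

Tuesday, June 30


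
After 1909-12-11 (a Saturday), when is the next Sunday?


Current: Saturday
Target: Sunday
Days ahead: 1

Next Sunday: 1909-12-12


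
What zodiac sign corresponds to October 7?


Date: October 7
Conventional tropical zodiac dates: Libra from September 23 onward; Scorpio starts October 23
October 7 falls within the Libra range

Libra


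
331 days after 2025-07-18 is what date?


Start: 2025-07-18, add 331 days
July 2025 has 31 days: 31 - 18 = 13 days to July 31 -> 318 left
August 2025 has 31 days -> 287 left
September 2025 has 30 days -> 257 left
October 2025 has 31 days -> 226 left
November 2025 has 30 days -> 196 left
December 2025 has 31 days -> 165 left
January 2026 has 31 days -> 134 left
February 2026 has 28 days -> 106 left
March 2026 has 31 days -> 75 left
April 2026 has 30 days -> 45 left
May 2026 has 31 days -> 14 left
June 2026: 14 <= 30 -> lands on June 14

Result: 2026-06-14


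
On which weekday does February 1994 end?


February 1994 has 28 days
Anchor: Jan 1, 1994. With p = 1994 - 1 = 1993: (p + p//4 - p//100 + p//400) mod 7 = (1993 + 498 - 19 + 4) mod 7 = 2476 mod 7 = 5 -> Saturday (Mon=0 ... Sun=6)
Days before February (Jan): 31; February 1 index = (5 + 31) mod 7 = 1 -> Tuesday
Last day offset: 28 - 1 = 27 days
Weekday index = (1 + 27) mod 7 = 0

Monday, February 28


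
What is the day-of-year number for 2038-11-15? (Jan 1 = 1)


Date: November 15, 2038
Days in months 1 through 10: 304
Plus 15 days in November

Day of year: 319


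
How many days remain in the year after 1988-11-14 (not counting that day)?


Day of year: 319 of 366
Remaining = 366 - 319

47 days


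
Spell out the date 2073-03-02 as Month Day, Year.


ISO 2073-03-02 parses as year=2073, month=03, day=02
Month 3 -> March

March 2, 2073


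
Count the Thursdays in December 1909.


December 1909 has 31 days
Anchor: Jan 1, 1909. With p = 1909 - 1 = 1908: (p + p//4 - p//100 + p//400) mod 7 = (1908 + 477 - 19 + 4) mod 7 = 2370 mod 7 = 4 -> Friday (Mon=0 ... Sun=6)
Days before December (Jan-Nov): 334; December 1 index = (4 + 334) mod 7 = 2 -> Wednesday
First Thursday is December 2
Thursdays: 2, 9, 16, 23, 30

5 Thursdays


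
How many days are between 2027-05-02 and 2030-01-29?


From 2027-05-02 to 2030-01-29
2027-05-02: days before May = 31 + 28 + 31 + 30 = 120 (2027 is not a leap year); day of year = 120 + 2 = 122
2030-01-29: day of year = 29
Rest of 2027: 365 - 122 = 243
Full years 2028 (366), 2029 (365): 731
Total = 243 + 731 + 29 = 1003

1003 days


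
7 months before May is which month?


May is month 5
5 - 7 = -2; wrap: -2 + 12 = 10

October


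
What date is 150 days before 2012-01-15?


Start: 2012-01-15, subtract 150 days
Back 15 days from January 15 reaches December 31, 2011 -> 135 left
December 2011 has 31 days -> back to November 30, 2011 -> 104 left
November 2011 has 30 days -> back to October 31, 2011 -> 74 left
October 2011 has 31 days -> back to September 30, 2011 -> 43 left
September 2011 has 30 days -> back to August 31, 2011 -> 13 left
August 2011: 31 - 13 = 18 -> lands on August 18

Result: 2011-08-18


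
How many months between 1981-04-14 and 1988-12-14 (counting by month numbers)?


From April 1981 to December 1988
7 years * 12 = 84 months, plus 8 months = 92

92 months


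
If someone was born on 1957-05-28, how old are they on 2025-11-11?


Birth: 1957-05-28
Reference: 2025-11-11
Year difference: 2025 - 1957 = 68

68 years old


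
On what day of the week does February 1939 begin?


Target: February 1, 1939
Anchor: Jan 1, 1939. With p = 1939 - 1 = 1938: (p + p//4 - p//100 + p//400) mod 7 = (1938 + 484 - 19 + 4) mod 7 = 2407 mod 7 = 6 -> Sunday (Mon=0 ... Sun=6)
Days before February (Jan): 31 days
Weekday index = (6 + 31) mod 7 = 2

Wednesday


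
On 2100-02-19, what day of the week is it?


Date: February 19, 2100
Anchor: Jan 1, 2100. With p = 2100 - 1 = 2099: (p + p//4 - p//100 + p//400) mod 7 = (2099 + 524 - 20 + 5) mod 7 = 2608 mod 7 = 4 -> Friday (Mon=0 ... Sun=6)
Days before February (Jan): 31; offset = 31 + 19 - 1 = 49
Weekday index = (4 + 49) mod 7 = 4

Day of the week: Friday


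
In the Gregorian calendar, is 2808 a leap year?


Gregorian leap year rule: divisible by 4, but not by 100, unless also by 400.
2808 is divisible by 4 but not 100 -> leap year

Yes


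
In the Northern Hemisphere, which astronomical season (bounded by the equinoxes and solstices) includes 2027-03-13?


Date: March 13
Astronomical Winter (approx.; exact equinox/solstice day varies by year): December 21 to March 19
March 13 falls within the Winter window

Winter


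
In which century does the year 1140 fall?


Century = (year - 1) // 100 + 1
= (1140 - 1) // 100 + 1
= 1139 // 100 + 1
= 11 + 1

12th century


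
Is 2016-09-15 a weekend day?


Anchor: Jan 1, 2016. With p = 2016 - 1 = 2015: (p + p//4 - p//100 + p//400) mod 7 = (2015 + 503 - 20 + 5) mod 7 = 2503 mod 7 = 4 -> Friday (Mon=0 ... Sun=6)
Day of year: 259; offset = 258
Weekday index = (4 + 258) mod 7 = 3 -> Thursday
Weekend days: Saturday, Sunday

No


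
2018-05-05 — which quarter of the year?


Month: May (month 5)
Q1: Jan-Mar, Q2: Apr-Jun, Q3: Jul-Sep, Q4: Oct-Dec

Q2


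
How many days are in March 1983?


March 1983

31 days


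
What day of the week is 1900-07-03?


Date: July 3, 1900
Anchor: Jan 1, 1900. With p = 1900 - 1 = 1899: (p + p//4 - p//100 + p//400) mod 7 = (1899 + 474 - 18 + 4) mod 7 = 2359 mod 7 = 0 -> Monday (Mon=0 ... Sun=6)
Days before July (Jan-Jun): 181; offset = 181 + 3 - 1 = 183
Weekday index = (0 + 183) mod 7 = 1

Day of the week: Tuesday


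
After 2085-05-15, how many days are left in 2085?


Day of year: 135 of 365
Remaining = 365 - 135

230 days


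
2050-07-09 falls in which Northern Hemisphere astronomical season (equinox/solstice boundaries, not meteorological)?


Date: July 9
Astronomical Summer (approx.; exact equinox/solstice day varies by year): June 21 to September 21
July 9 falls within the Summer window

Summer


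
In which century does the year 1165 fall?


Century = (year - 1) // 100 + 1
= (1165 - 1) // 100 + 1
= 1164 // 100 + 1
= 11 + 1

12th century


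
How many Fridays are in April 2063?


April 2063 has 30 days
Anchor: Jan 1, 2063. With p = 2063 - 1 = 2062: (p + p//4 - p//100 + p//400) mod 7 = (2062 + 515 - 20 + 5) mod 7 = 2562 mod 7 = 0 -> Monday (Mon=0 ... Sun=6)
Days before April (Jan-Mar): 90; April 1 index = (0 + 90) mod 7 = 6 -> Sunday
First Friday is April 6
Fridays: 6, 13, 20, 27

4 Fridays


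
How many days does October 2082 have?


October 2082

31 days


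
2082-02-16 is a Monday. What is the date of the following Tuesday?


Current: Monday
Target: Tuesday
Days ahead: 1

Next Tuesday: 2082-02-17


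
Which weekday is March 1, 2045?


Target: March 1, 2045
Anchor: Jan 1, 2045. With p = 2045 - 1 = 2044: (p + p//4 - p//100 + p//400) mod 7 = (2044 + 511 - 20 + 5) mod 7 = 2540 mod 7 = 6 -> Sunday (Mon=0 ... Sun=6)
Days before March (Jan-Feb): 59 days
Weekday index = (6 + 59) mod 7 = 2

Wednesday


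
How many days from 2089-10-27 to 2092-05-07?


From 2089-10-27 to 2092-05-07
2089-10-27: days before October = 31 + 28 + 31 + 30 + 31 + 30 + 31 + 31 + 30 = 273 (2089 is not a leap year); day of year = 273 + 27 = 300
2092-05-07: days before May = 31 + 29 + 31 + 30 = 121 (2092 is a leap year); day of year = 121 + 7 = 128
Rest of 2089: 365 - 300 = 65
Full years 2090 (365), 2091 (365): 730
Total = 65 + 730 + 128 = 923

923 days


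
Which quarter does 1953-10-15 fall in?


Month: October (month 10)
Q1: Jan-Mar, Q2: Apr-Jun, Q3: Jul-Sep, Q4: Oct-Dec

Q4


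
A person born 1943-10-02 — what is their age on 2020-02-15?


Birth: 1943-10-02
Reference: 2020-02-15
Year difference: 2020 - 1943 = 77
Birthday not yet reached in 2020, subtract 1

76 years old


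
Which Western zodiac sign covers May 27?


Date: May 27
Conventional tropical zodiac dates: Gemini from May 21 onward; Cancer starts June 21
May 27 falls within the Gemini range

Gemini


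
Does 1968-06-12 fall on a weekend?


Anchor: Jan 1, 1968. With p = 1968 - 1 = 1967: (p + p//4 - p//100 + p//400) mod 7 = (1967 + 491 - 19 + 4) mod 7 = 2443 mod 7 = 0 -> Monday (Mon=0 ... Sun=6)
Day of year: 164; offset = 163
Weekday index = (0 + 163) mod 7 = 2 -> Wednesday
Weekend days: Saturday, Sunday

No


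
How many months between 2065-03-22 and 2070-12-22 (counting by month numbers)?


From March 2065 to December 2070
5 years * 12 = 60 months, plus 9 months = 69

69 months


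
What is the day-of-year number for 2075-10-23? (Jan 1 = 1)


Date: October 23, 2075
Days in months 1 through 9: 273
Plus 23 days in October

Day of year: 296


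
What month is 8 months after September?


September is month 9
9 + 8 = 17; wrap: 17 - 12 = 5

May


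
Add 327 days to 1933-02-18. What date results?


Start: 1933-02-18, add 327 days
February 1933 has 28 days: 28 - 18 = 10 days to February 28 -> 317 left
March 1933 has 31 days -> 286 left
April 1933 has 30 days -> 256 left
May 1933 has 31 days -> 225 left
June 1933 has 30 days -> 195 left
July 1933 has 31 days -> 164 left
August 1933 has 31 days -> 133 left
September 1933 has 30 days -> 103 left
October 1933 has 31 days -> 72 left
November 1933 has 30 days -> 42 left
December 1933 has 31 days -> 11 left
January 1934: 11 <= 31 -> lands on January 11

Result: 1934-01-11


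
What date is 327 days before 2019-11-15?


Start: 2019-11-15, subtract 327 days
Back 15 days from November 15 reaches October 31, 2019 -> 312 left
October 2019 has 31 days -> back to September 30, 2019 -> 281 left
September 2019 has 30 days -> back to August 31, 2019 -> 251 left
August 2019 has 31 days -> back to July 31, 2019 -> 220 left
July 2019 has 31 days -> back to June 30, 2019 -> 189 left
June 2019 has 30 days -> back to May 31, 2019 -> 159 left
May 2019 has 31 days -> back to April 30, 2019 -> 128 left
April 2019 has 30 days -> back to March 31, 2019 -> 98 left
March 2019 has 31 days -> back to February 28, 2019 -> 67 left
February 2019 has 28 days -> back to January 31, 2019 -> 39 left
January 2019 has 31 days -> back to December 31, 2018 -> 8 left
December 2018: 31 - 8 = 23 -> lands on December 23

Result: 2018-12-23


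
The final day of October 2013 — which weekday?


October 2013 has 31 days
Anchor: Jan 1, 2013. With p = 2013 - 1 = 2012: (p + p//4 - p//100 + p//400) mod 7 = (2012 + 503 - 20 + 5) mod 7 = 2500 mod 7 = 1 -> Tuesday (Mon=0 ... Sun=6)
Days before October (Jan-Sep): 273; October 1 index = (1 + 273) mod 7 = 1 -> Tuesday
Last day offset: 31 - 1 = 30 days
Weekday index = (1 + 30) mod 7 = 3

Thursday, October 31


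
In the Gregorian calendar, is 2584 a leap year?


Gregorian leap year rule: divisible by 4, but not by 100, unless also by 400.
2584 is divisible by 4 but not 100 -> leap year

Yes


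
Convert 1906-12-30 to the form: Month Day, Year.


ISO 1906-12-30 parses as year=1906, month=12, day=30
Month 12 -> December

December 30, 1906


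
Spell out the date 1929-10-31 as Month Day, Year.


ISO 1929-10-31 parses as year=1929, month=10, day=31
Month 10 -> October

October 31, 1929


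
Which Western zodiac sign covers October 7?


Date: October 7
Conventional tropical zodiac dates: Libra from September 23 onward; Scorpio starts October 23
October 7 falls within the Libra range

Libra


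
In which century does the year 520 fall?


Century = (year - 1) // 100 + 1
= (520 - 1) // 100 + 1
= 519 // 100 + 1
= 5 + 1

6th century


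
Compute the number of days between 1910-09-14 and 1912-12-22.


From 1910-09-14 to 1912-12-22
1910-09-14: days before September = 31 + 28 + 31 + 30 + 31 + 30 + 31 + 31 = 243 (1910 is not a leap year); day of year = 243 + 14 = 257
1912-12-22: days before December = 31 + 29 + 31 + 30 + 31 + 30 + 31 + 31 + 30 + 31 + 30 = 335 (1912 is a leap year); day of year = 335 + 22 = 357
Rest of 1910: 365 - 257 = 108
Full years 1911 (365): 365
Total = 108 + 365 + 357 = 830

830 days


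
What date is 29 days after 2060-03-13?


Start: 2060-03-13, add 29 days
March 2060 has 31 days: 31 - 13 = 18 days to March 31 -> 11 left
April 2060: 11 <= 30 -> lands on April 11

Result: 2060-04-11


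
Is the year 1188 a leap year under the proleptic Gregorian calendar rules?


Gregorian leap year rule: divisible by 4, but not by 100, unless also by 400.
1188 is divisible by 4 but not 100 -> leap year

Yes


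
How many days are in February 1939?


February 1939 (leap year: no)

28 days


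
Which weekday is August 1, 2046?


Target: August 1, 2046
Anchor: Jan 1, 2046. With p = 2046 - 1 = 2045: (p + p//4 - p//100 + p//400) mod 7 = (2045 + 511 - 20 + 5) mod 7 = 2541 mod 7 = 0 -> Monday (Mon=0 ... Sun=6)
Days before August (Jan-Jul): 212 days
Weekday index = (0 + 212) mod 7 = 2

Wednesday
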